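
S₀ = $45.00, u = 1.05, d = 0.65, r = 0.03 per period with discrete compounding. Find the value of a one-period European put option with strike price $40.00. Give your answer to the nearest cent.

Risk-neutral probability p = (1 + 0.03 − 0.65)/(1.05 − 0.65) = 0.3800/0.4000 = 0.9500
Terminal stock prices: S_u = 47.25, S_d = 29.25
Terminal payoffs (K − S): max(-7.25, 0) = 0, max(10.75, 0) = 10.75
Node 0 (S = 45): V_0 = 1/1.03·[0.9500·0.0000 + 0.0500·10.7500] = 0.5218

$0.52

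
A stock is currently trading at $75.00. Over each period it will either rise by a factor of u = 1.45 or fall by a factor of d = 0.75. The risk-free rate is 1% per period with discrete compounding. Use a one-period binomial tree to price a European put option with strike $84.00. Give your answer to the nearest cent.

$17.27

Risk-neutral probability p = (1 + 0.01 − 0.75)/(1.45 − 0.75) = 0.2600/0.7000 = 0.3714
Terminal stock prices: S_u = 108.8, S_d = 56.25
Terminal payoffs (K − S): max(-24.75, 0) = 0, max(27.75, 0) = 27.75
Node 0 (S = 75): V_0 = 1/1.01·[0.3714·0.0000 + 0.6286·27.7500] = 17.2702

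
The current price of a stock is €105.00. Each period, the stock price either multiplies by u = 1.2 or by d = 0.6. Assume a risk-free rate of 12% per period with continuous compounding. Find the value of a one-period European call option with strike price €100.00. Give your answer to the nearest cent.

€20.27

Risk-neutral probability p = (e^0.12 − 0.6)/(1.2 − 0.6) = 0.5275/0.6000 = 0.8792
Terminal stock prices: S_u = 126, S_d = 63
Terminal payoffs (S − K): max(26, 0) = 26, max(-37, 0) = 0
Node 0 (S = 105): V_0 = e^(−0.12)·[0.8792·26.0000 + 0.1208·0.0000] = 20.2734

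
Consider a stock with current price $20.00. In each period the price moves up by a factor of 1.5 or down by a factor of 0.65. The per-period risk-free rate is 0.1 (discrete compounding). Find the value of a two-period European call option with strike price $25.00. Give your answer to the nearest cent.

Risk-neutral probability p = (1 + 0.1 − 0.65)/(1.5 − 0.65) = 0.4500/0.8500 = 0.5294
Terminal stock prices: S_uu = 45, S_ud = 19.5, S_dd = 8.45
Terminal payoffs (S − K): max(20, 0) = 20, max(-5.5, 0) = 0, max(-16.55, 0) = 0
Node u (S = 30): V_u = 1/1.1·[0.5294·20.0000 + 0.4706·0.0000] = 9.6257
Node d (S = 13): V_d = 1/1.1·[0.5294·0.0000 + 0.4706·0.0000] = 0.0000
Node 0 (S = 20): V_0 = 1/1.1·[0.5294·9.6257 + 0.4706·0.0000] = 4.6327

$4.63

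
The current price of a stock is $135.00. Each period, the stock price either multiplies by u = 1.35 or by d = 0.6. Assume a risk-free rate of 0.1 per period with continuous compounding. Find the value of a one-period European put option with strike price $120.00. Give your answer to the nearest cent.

$11.52

Risk-neutral probability p = (e^0.1 − 0.6)/(1.35 − 0.6) = 0.5052/0.7500 = 0.6736
Terminal stock prices: S_u = 182.2, S_d = 81
Terminal payoffs (K − S): max(-62.25, 0) = 0, max(39, 0) = 39
Node 0 (S = 135): V_0 = e^(−0.1)·[0.6736·0.0000 + 0.3264·39.0000] = 11.5196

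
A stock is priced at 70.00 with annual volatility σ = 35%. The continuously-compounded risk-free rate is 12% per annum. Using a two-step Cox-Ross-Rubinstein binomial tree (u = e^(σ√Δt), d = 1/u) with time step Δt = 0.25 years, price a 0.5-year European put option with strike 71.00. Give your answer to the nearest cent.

CRR parameters: u = e^(σ√Δt) = e^(0.35·√0.25) = 1.1912, d = 1/u = 0.8395
Per-period rate: rΔt = 0.12·0.25 = 0.03, so R = e^0.03 = 1.0305
Risk-neutral probability p = (e^0.03 − 0.8395)/(1.1912 − 0.8395) = 0.1910/0.3518 = 0.5429
Terminal stock prices: S_uu = 99.33, S_ud = 70, S_dd = 49.33
Terminal payoffs (K − S): max(-28.33, 0) = 0, max(1, 0) = 1, max(21.67, 0) = 21.67
Node u (S = 83.39): V_u = e^(−0.03)·[0.5429·0.0000 + 0.4571·1.0000] = 0.4436
Node d (S = 58.76): V_d = e^(−0.03)·[0.5429·1.0000 + 0.4571·21.6718] = 10.1396
Node 0 (S = 70): V_0 = e^(−0.03)·[0.5429·0.4436 + 0.4571·10.1396] = 4.7312

4.73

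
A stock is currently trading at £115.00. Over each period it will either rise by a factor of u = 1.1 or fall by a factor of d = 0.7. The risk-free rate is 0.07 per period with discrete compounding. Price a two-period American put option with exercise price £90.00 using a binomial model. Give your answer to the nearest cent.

Risk-neutral probability p = (1 + 0.07 − 0.7)/(1.1 − 0.7) = 0.3700/0.4000 = 0.9250
Terminal stock prices: S_uu = 139.2, S_ud = 88.55, S_dd = 56.35
Terminal payoffs (K − S): max(-49.15, 0) = 0, max(1.45, 0) = 1.45, max(33.65, 0) = 33.65
Node u (S = 126.5): continuation = 1/1.07·[0.9250·0.0000 + 0.0750·1.4500] = 0.1016; exercise value = 0.0000 ≤ continuation, so V_u = 0.1016
Node d (S = 80.5): continuation = 1/1.07·[0.9250·1.4500 + 0.0750·33.6500] = 3.6121; exercise value = 9.5000 > continuation, so V_d = 9.5000 (exercise)
Node 0 (S = 115): continuation = 1/1.07·[0.9250·0.1016 + 0.0750·9.5000] = 0.7538; exercise value = 0.0000 ≤ continuation, so V_0 = 0.7538

£0.75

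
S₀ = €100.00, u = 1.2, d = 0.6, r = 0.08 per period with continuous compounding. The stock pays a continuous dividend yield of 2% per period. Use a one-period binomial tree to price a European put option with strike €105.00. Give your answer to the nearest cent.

Per-period risk-free factor R = e^0.08 = 1.0833; dividend-adjusted growth = e^(0.08−0.02) = 1.0618.
Risk-neutral probability p = (1.0618 − 0.6)/(1.2 − 0.6) = 0.4618/0.6000 = 0.7697
Terminal stock prices: S_u = 120, S_d = 60
Terminal payoffs (K − S): max(-15, 0) = 0, max(45, 0) = 45
Node 0 (S = 100): V_0 = e^(−0.08)·[0.7697·0.0000 + 0.2303·45.0000] = 9.5656

€9.57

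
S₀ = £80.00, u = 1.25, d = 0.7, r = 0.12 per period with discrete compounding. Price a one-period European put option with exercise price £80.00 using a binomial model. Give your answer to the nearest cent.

£5.06

Risk-neutral probability p = (1 + 0.12 − 0.7)/(1.25 − 0.7) = 0.4200/0.5500 = 0.7636
Terminal stock prices: S_u = 100, S_d = 56
Terminal payoffs (K − S): max(-20, 0) = 0, max(24, 0) = 24
Node 0 (S = 80): V_0 = 1/1.12·[0.7636·0.0000 + 0.2364·24.0000] = 5.0649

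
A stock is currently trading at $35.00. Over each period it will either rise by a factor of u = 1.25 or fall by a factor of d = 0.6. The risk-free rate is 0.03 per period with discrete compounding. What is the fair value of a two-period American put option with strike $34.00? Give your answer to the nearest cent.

$5.91

Risk-neutral probability p = (1 + 0.03 − 0.6)/(1.25 − 0.6) = 0.4300/0.6500 = 0.6615
Terminal stock prices: S_uu = 54.69, S_ud = 26.25, S_dd = 12.6
Terminal payoffs (K − S): max(-20.69, 0) = 0, max(7.75, 0) = 7.75, max(21.4, 0) = 21.4
Node u (S = 43.75): continuation = 1/1.03·[0.6615·0.0000 + 0.3385·7.7500] = 2.5467; exercise value = 0.0000 ≤ continuation, so V_u = 2.5467
Node d (S = 21): continuation = 1/1.03·[0.6615·7.7500 + 0.3385·21.4000] = 12.0097; exercise value = 13.0000 > continuation, so V_d = 13.0000 (exercise)
Node 0 (S = 35): continuation = 1/1.03·[0.6615·2.5467 + 0.3385·13.0000] = 5.9075; exercise value = 0.0000 ≤ continuation, so V_0 = 5.9075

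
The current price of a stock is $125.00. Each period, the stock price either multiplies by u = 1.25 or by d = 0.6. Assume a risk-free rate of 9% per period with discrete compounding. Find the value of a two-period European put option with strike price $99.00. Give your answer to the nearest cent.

$4.39

Risk-neutral probability p = (1 + 0.09 − 0.6)/(1.25 − 0.6) = 0.4900/0.6500 = 0.7538
Terminal stock prices: S_uu = 195.3, S_ud = 93.75, S_dd = 45
Terminal payoffs (K − S): max(-96.31, 0) = 0, max(5.25, 0) = 5.25, max(54, 0) = 54
Node u (S = 156.2): V_u = 1/1.09·[0.7538·0.0000 + 0.2462·5.2500] = 1.1856
Node d (S = 75): V_d = 1/1.09·[0.7538·5.2500 + 0.2462·54.0000] = 15.8257
Node 0 (S = 125): V_0 = 1/1.09·[0.7538·1.1856 + 0.2462·15.8257] = 4.3939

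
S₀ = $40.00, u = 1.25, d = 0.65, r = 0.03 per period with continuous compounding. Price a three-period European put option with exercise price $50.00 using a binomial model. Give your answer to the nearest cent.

Risk-neutral probability p = (e^0.03 − 0.65)/(1.25 − 0.65) = 0.3805/0.6000 = 0.6341
Terminal stock prices: S_uuu = 78.12, S_uud = 40.62, S_udd = 21.13, S_ddd = 10.98
Terminal payoffs (K − S): max(-28.12, 0) = 0, max(9.375, 0) = 9.375, max(28.87, 0) = 28.87, max(39.02, 0) = 39.02
Node uu (S = 62.5): V_uu = e^(−0.03)·[0.6341·0.0000 + 0.3659·9.3750] = 3.3290
Node ud (S = 32.5): V_ud = e^(−0.03)·[0.6341·9.3750 + 0.3659·28.8750] = 16.0223
Node dd (S = 16.9): V_dd = e^(−0.03)·[0.6341·28.8750 + 0.3659·39.0150] = 31.6223
Node u (S = 50): V_u = e^(−0.03)·[0.6341·3.3290 + 0.3659·16.0223] = 7.7379
Node d (S = 26): V_d = e^(−0.03)·[0.6341·16.0223 + 0.3659·31.6223] = 21.0882
Node 0 (S = 40): V_0 = e^(−0.03)·[0.6341·7.7379 + 0.3659·21.0882] = 12.2499

$12.25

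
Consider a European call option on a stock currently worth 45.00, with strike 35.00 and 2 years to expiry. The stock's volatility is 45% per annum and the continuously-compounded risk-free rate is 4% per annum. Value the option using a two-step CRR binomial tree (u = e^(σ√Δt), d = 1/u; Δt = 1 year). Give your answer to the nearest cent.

CRR parameters: u = e^(σ√Δt) = e^(0.45·√1) = 1.5683, d = 1/u = 0.6376
Per-period rate: rΔt = 0.04·1 = 0.04, so R = e^0.04 = 1.0408
Risk-neutral probability p = (e^0.04 − 0.6376)/(1.5683 − 0.6376) = 0.4032/0.9307 = 0.4332
Terminal stock prices: S_uu = 110.7, S_ud = 45, S_dd = 18.3
Terminal payoffs (S − K): max(75.68, 0) = 75.68, max(10, 0) = 10, max(-16.7, 0) = 0
Node u (S = 70.57): V_u = e^(−0.04)·[0.4332·75.6821 + 0.5668·10.0000] = 36.9464
Node d (S = 28.69): V_d = e^(−0.04)·[0.4332·10.0000 + 0.5668·0.0000] = 4.1622
Node 0 (S = 45): V_0 = e^(−0.04)·[0.4332·36.9464 + 0.5668·4.1622] = 17.6446

17.64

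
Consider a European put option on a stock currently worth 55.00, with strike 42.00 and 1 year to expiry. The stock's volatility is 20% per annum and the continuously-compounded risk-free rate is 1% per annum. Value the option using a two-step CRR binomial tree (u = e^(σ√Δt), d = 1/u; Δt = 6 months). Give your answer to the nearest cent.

CRR parameters: u = e^(σ√Δt) = e^(0.2·√0.5) = 1.1519, d = 1/u = 0.8681
Per-period rate: rΔt = 0.01·0.5 = 0.005, so R = e^0.005 = 1.0050
Risk-neutral probability p = (e^0.005 − 0.8681)/(1.1519 − 0.8681) = 0.1369/0.2838 = 0.4824
Terminal stock prices: S_uu = 72.98, S_ud = 55, S_dd = 41.45
Terminal payoffs (K − S): max(-30.98, 0) = 0, max(-13, 0) = 0, max(0.5499, 0) = 0.5499
Node u (S = 63.36): V_u = e^(−0.005)·[0.4824·0.0000 + 0.5176·0.0000] = 0.0000
Node d (S = 47.75): V_d = e^(−0.005)·[0.4824·0.0000 + 0.5176·0.5499] = 0.2832
Node 0 (S = 55): V_0 = e^(−0.005)·[0.4824·0.0000 + 0.5176·0.2832] = 0.1459

0.15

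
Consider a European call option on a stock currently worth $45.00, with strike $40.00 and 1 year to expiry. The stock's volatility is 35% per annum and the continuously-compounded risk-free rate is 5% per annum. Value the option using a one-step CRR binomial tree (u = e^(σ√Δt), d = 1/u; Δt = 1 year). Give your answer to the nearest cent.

CRR parameters: u = e^(σ√Δt) = e^(0.35·√1) = 1.4191, d = 1/u = 0.7047
Per-period rate: rΔt = 0.05·1 = 0.05, so R = e^0.05 = 1.0513
Risk-neutral probability p = (e^0.05 − 0.7047)/(1.4191 − 0.7047) = 0.3466/0.7144 = 0.4852
Terminal stock prices: S_u = 63.86, S_d = 31.71
Terminal payoffs (S − K): max(23.86, 0) = 23.86, max(-8.289, 0) = 0
Node 0 (S = 45): V_0 = e^(−0.05)·[0.4852·23.8580 + 0.5148·0.0000] = 11.0103

$11.01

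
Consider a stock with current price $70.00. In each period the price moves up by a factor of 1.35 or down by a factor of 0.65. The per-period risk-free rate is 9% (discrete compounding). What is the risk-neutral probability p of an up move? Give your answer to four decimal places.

Risk-neutral probability p = (1 + 0.09 − 0.65)/(1.35 − 0.65) = 0.4400/0.7000 = 0.6286

p = 0.6286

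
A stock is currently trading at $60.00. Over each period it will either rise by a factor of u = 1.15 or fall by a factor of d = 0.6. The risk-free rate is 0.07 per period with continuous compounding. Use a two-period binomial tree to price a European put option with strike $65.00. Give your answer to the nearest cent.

Risk-neutral probability p = (e^0.07 − 0.6)/(1.15 − 0.6) = 0.4725/0.5500 = 0.8591
Terminal stock prices: S_uu = 79.35, S_ud = 41.4, S_dd = 21.6
Terminal payoffs (K − S): max(-14.35, 0) = 0, max(23.6, 0) = 23.6, max(43.4, 0) = 43.4
Node u (S = 69): V_u = e^(−0.07)·[0.8591·0.0000 + 0.1409·23.6000] = 3.1003
Node d (S = 36): V_d = e^(−0.07)·[0.8591·23.6000 + 0.1409·43.4000] = 24.6056
Node 0 (S = 60): V_0 = e^(−0.07)·[0.8591·3.1003 + 0.1409·24.6056] = 5.7158

$5.72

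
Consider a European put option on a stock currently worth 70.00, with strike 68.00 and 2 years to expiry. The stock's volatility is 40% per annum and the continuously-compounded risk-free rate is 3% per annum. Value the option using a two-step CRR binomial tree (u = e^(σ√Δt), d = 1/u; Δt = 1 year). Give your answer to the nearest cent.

10.86

CRR parameters: u = e^(σ√Δt) = e^(0.4·√1) = 1.4918, d = 1/u = 0.6703
Per-period rate: rΔt = 0.03·1 = 0.03, so R = e^0.03 = 1.0305
Risk-neutral probability p = (e^0.03 − 0.6703)/(1.4918 − 0.6703) = 0.3601/0.8215 = 0.4384
Terminal stock prices: S_uu = 155.8, S_ud = 70, S_dd = 31.45
Terminal payoffs (K − S): max(-87.79, 0) = 0, max(-2, 0) = 0, max(36.55, 0) = 36.55
Node u (S = 104.4): V_u = e^(−0.03)·[0.4384·0.0000 + 0.5616·0.0000] = 0.0000
Node d (S = 46.92): V_d = e^(−0.03)·[0.4384·0.0000 + 0.5616·36.5470] = 19.9187
Node 0 (S = 70): V_0 = e^(−0.03)·[0.4384·0.0000 + 0.5616·19.9187] = 10.8561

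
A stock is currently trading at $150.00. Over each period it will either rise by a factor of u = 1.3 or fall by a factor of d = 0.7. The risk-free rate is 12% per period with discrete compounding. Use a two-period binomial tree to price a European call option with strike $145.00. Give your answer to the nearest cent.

Risk-neutral probability p = (1 + 0.12 − 0.7)/(1.3 − 0.7) = 0.4200/0.6000 = 0.7000
Terminal stock prices: S_uu = 253.5, S_ud = 136.5, S_dd = 73.5
Terminal payoffs (S − K): max(108.5, 0) = 108.5, max(-8.5, 0) = 0, max(-71.5, 0) = 0
Node u (S = 195): V_u = 1/1.12·[0.7000·108.5000 + 0.3000·0.0000] = 67.8125
Node d (S = 105): V_d = 1/1.12·[0.7000·0.0000 + 0.3000·0.0000] = 0.0000
Node 0 (S = 150): V_0 = 1/1.12·[0.7000·67.8125 + 0.3000·0.0000] = 42.3828

$42.38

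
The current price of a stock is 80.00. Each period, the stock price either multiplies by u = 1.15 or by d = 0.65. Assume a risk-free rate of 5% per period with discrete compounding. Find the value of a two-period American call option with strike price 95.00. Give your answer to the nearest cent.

Risk-neutral probability p = (1 + 0.05 − 0.65)/(1.15 − 0.65) = 0.4000/0.5000 = 0.8000
Terminal stock prices: S_uu = 105.8, S_ud = 59.8, S_dd = 33.8
Terminal payoffs (S − K): max(10.8, 0) = 10.8, max(-35.2, 0) = 0, max(-61.2, 0) = 0
Node u (S = 92): continuation = 1/1.05·[0.8000·10.8000 + 0.2000·0.0000] = 8.2286; exercise value = 0.0000 ≤ continuation, so V_u = 8.2286
Node d (S = 52): continuation = 1/1.05·[0.8000·0.0000 + 0.2000·0.0000] = 0.0000; exercise value = 0.0000 ≤ continuation, so V_d = 0.0000
Node 0 (S = 80): continuation = 1/1.05·[0.8000·8.2286 + 0.2000·0.0000] = 6.2694; exercise value = 0.0000 ≤ continuation, so V_0 = 6.2694

6.27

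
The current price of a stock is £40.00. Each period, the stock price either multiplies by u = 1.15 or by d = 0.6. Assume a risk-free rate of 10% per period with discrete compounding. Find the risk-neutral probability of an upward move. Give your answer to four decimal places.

Risk-neutral probability p = (1 + 0.1 − 0.6)/(1.15 − 0.6) = 0.5000/0.5500 = 0.9091

p = 0.9091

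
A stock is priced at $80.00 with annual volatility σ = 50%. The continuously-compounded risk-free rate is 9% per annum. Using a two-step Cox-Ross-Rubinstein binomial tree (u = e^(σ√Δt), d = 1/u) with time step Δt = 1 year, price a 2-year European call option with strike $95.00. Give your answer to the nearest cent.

$22.39

CRR parameters: u = e^(σ√Δt) = e^(0.5·√1) = 1.6487, d = 1/u = 0.6065
Per-period rate: rΔt = 0.09·1 = 0.09, so R = e^0.09 = 1.0942
Risk-neutral probability p = (e^0.09 − 0.6065)/(1.6487 − 0.6065) = 0.4876/1.0422 = 0.4679
Terminal stock prices: S_uu = 217.5, S_ud = 80, S_dd = 29.43
Terminal payoffs (S − K): max(122.5, 0) = 122.5, max(-15, 0) = 0, max(-65.57, 0) = 0
Node u (S = 131.9): V_u = e^(−0.09)·[0.4679·122.4625 + 0.5321·0.0000] = 52.3687
Node d (S = 48.52): V_d = e^(−0.09)·[0.4679·0.0000 + 0.5321·0.0000] = 0.0000
Node 0 (S = 80): V_0 = e^(−0.09)·[0.4679·52.3687 + 0.5321·0.0000] = 22.3945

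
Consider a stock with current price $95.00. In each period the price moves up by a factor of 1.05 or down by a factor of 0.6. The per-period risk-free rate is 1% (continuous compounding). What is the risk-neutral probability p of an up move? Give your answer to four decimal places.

p = 0.9112

Risk-neutral probability p = (e^0.01 − 0.6)/(1.05 − 0.6) = 0.4101/0.4500 = 0.9112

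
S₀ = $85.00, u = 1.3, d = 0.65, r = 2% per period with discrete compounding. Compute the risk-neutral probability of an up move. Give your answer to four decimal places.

p = 0.5692

Risk-neutral probability p = (1 + 0.02 − 0.65)/(1.3 − 0.65) = 0.3700/0.6500 = 0.5692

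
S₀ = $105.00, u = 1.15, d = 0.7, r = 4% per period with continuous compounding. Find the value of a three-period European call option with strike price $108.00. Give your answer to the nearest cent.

$19.92

Risk-neutral probability p = (e^0.04 − 0.7)/(1.15 − 0.7) = 0.3408/0.4500 = 0.7574
Terminal stock prices: S_uuu = 159.7, S_uud = 97.2, S_udd = 59.17, S_ddd = 36.01
Terminal payoffs (S − K): max(51.69, 0) = 51.69, max(-10.8, 0) = 0, max(-48.83, 0) = 0, max(-71.99, 0) = 0
Node uu (S = 138.9): V_uu = e^(−0.04)·[0.7574·51.6919 + 0.2426·0.0000] = 37.6142
Node ud (S = 84.52): V_ud = e^(−0.04)·[0.7574·0.0000 + 0.2426·0.0000] = 0.0000
Node dd (S = 51.45): V_dd = e^(−0.04)·[0.7574·0.0000 + 0.2426·0.0000] = 0.0000
Node u (S = 120.7): V_u = e^(−0.04)·[0.7574·37.6142 + 0.2426·0.0000] = 27.3703
Node d (S = 73.5): V_d = e^(−0.04)·[0.7574·0.0000 + 0.2426·0.0000] = 0.0000
Node 0 (S = 105): V_0 = e^(−0.04)·[0.7574·27.3703 + 0.2426·0.0000] = 19.9163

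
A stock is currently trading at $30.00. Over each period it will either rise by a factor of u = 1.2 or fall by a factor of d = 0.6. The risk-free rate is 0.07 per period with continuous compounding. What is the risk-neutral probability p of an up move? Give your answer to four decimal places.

p = 0.7875

Risk-neutral probability p = (e^0.07 − 0.6)/(1.2 − 0.6) = 0.4725/0.6000 = 0.7875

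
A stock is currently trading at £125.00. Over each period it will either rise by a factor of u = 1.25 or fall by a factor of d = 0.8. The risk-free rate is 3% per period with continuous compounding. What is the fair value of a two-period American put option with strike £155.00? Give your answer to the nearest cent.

Risk-neutral probability p = (e^0.03 − 0.8)/(1.25 − 0.8) = 0.2305/0.4500 = 0.5121
Terminal stock prices: S_uu = 195.3, S_ud = 125, S_dd = 80
Terminal payoffs (K − S): max(-40.31, 0) = 0, max(30, 0) = 30, max(75, 0) = 75
Node u (S = 156.2): continuation = e^(−0.03)·[0.5121·0.0000 + 0.4879·30.0000] = 14.2038; exercise value = 0.0000 ≤ continuation, so V_u = 14.2038
Node d (S = 100): continuation = e^(−0.03)·[0.5121·30.0000 + 0.4879·75.0000] = 50.4191; exercise value = 55.0000 > continuation, so V_d = 55.0000 (exercise)
Node 0 (S = 125): continuation = e^(−0.03)·[0.5121·14.2038 + 0.4879·55.0000] = 33.0994; exercise value = 30.0000 ≤ continuation, so V_0 = 33.0994

£33.10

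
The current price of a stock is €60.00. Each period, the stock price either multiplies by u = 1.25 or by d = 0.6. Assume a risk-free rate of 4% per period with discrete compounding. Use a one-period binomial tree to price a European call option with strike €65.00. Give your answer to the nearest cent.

Risk-neutral probability p = (1 + 0.04 − 0.6)/(1.25 − 0.6) = 0.4400/0.6500 = 0.6769
Terminal stock prices: S_u = 75, S_d = 36
Terminal payoffs (S − K): max(10, 0) = 10, max(-29, 0) = 0
Node 0 (S = 60): V_0 = 1/1.04·[0.6769·10.0000 + 0.3231·0.0000] = 6.5089

€6.51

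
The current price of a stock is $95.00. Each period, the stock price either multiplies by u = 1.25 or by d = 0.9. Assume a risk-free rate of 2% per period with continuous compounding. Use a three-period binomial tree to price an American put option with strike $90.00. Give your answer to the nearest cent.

Risk-neutral probability p = (e^0.02 − 0.9)/(1.25 − 0.9) = 0.1202/0.3500 = 0.3434
Terminal stock prices: S_uuu = 185.5, S_uud = 133.6, S_udd = 96.19, S_ddd = 69.26
Terminal payoffs (K − S): max(-95.55, 0) = 0, max(-43.59, 0) = 0, max(-6.188, 0) = 0, max(20.74, 0) = 20.74
Node uu (S = 148.4): continuation = e^(−0.02)·[0.3434·0.0000 + 0.6566·0.0000] = 0.0000; exercise value = 0.0000 ≤ continuation, so V_uu = 0.0000
Node ud (S = 106.9): continuation = e^(−0.02)·[0.3434·0.0000 + 0.6566·0.0000] = 0.0000; exercise value = 0.0000 ≤ continuation, so V_ud = 0.0000
Node dd (S = 76.95): continuation = e^(−0.02)·[0.3434·0.0000 + 0.6566·20.7450] = 13.3508; exercise value = 13.0500 ≤ continuation, so V_dd = 13.3508
Node u (S = 118.8): continuation = e^(−0.02)·[0.3434·0.0000 + 0.6566·0.0000] = 0.0000; exercise value = 0.0000 ≤ continuation, so V_u = 0.0000
Node d (S = 85.5): continuation = e^(−0.02)·[0.3434·0.0000 + 0.6566·13.3508] = 8.5921; exercise value = 4.5000 ≤ continuation, so V_d = 8.5921
Node 0 (S = 95): continuation = e^(−0.02)·[0.3434·0.0000 + 0.6566·8.5921] = 5.5296; exercise value = 0.0000 ≤ continuation, so V_0 = 5.5296

$5.53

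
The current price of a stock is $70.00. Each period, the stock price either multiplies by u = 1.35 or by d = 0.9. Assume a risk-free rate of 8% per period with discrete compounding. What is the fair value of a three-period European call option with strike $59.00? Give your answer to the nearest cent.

$24.53

Risk-neutral probability p = (1 + 0.08 − 0.9)/(1.35 − 0.9) = 0.1800/0.4500 = 0.4000
Terminal stock prices: S_uuu = 172.2, S_uud = 114.8, S_udd = 76.55, S_ddd = 51.03
Terminal payoffs (S − K): max(113.2, 0) = 113.2, max(55.82, 0) = 55.82, max(17.55, 0) = 17.55, max(-7.97, 0) = 0
Node uu (S = 127.6): V_uu = 1/1.08·[0.4000·113.2263 + 0.6000·55.8175] = 72.9454
Node ud (S = 85.05): V_ud = 1/1.08·[0.4000·55.8175 + 0.6000·17.5450] = 30.4204
Node dd (S = 56.7): V_dd = 1/1.08·[0.4000·17.5450 + 0.6000·0.0000] = 6.4981
Node u (S = 94.5): V_u = 1/1.08·[0.4000·72.9454 + 0.6000·30.4204] = 43.9170
Node d (S = 63): V_d = 1/1.08·[0.4000·30.4204 + 0.6000·6.4981] = 14.8769
Node 0 (S = 70): V_0 = 1/1.08·[0.4000·43.9170 + 0.6000·14.8769] = 24.5305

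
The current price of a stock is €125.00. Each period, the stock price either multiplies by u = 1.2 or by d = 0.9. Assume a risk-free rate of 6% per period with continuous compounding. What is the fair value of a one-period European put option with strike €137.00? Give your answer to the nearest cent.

Risk-neutral probability p = (e^0.06 − 0.9)/(1.2 − 0.9) = 0.1618/0.3000 = 0.5395
Terminal stock prices: S_u = 150, S_d = 112.5
Terminal payoffs (K − S): max(-13, 0) = 0, max(24.5, 0) = 24.5
Node 0 (S = 125): V_0 = e^(−0.06)·[0.5395·0.0000 + 0.4605·24.5000] = 10.6263

€10.63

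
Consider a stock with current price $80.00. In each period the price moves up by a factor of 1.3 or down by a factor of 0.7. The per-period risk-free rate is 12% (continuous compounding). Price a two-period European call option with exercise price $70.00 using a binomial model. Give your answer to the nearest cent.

$26.94

Risk-neutral probability p = (e^0.12 − 0.7)/(1.3 − 0.7) = 0.4275/0.6000 = 0.7125
Terminal stock prices: S_uu = 135.2, S_ud = 72.8, S_dd = 39.2
Terminal payoffs (S − K): max(65.2, 0) = 65.2, max(2.8, 0) = 2.8, max(-30.8, 0) = 0
Node u (S = 104): V_u = e^(−0.12)·[0.7125·65.2000 + 0.2875·2.8000] = 41.9156
Node d (S = 56): V_d = e^(−0.12)·[0.7125·2.8000 + 0.2875·0.0000] = 1.7694
Node 0 (S = 80): V_0 = e^(−0.12)·[0.7125·41.9156 + 0.2875·1.7694] = 26.9387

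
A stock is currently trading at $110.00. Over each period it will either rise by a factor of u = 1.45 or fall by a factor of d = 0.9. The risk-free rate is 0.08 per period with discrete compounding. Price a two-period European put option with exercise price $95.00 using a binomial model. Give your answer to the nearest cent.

Risk-neutral probability p = (1 + 0.08 − 0.9)/(1.45 − 0.9) = 0.1800/0.5500 = 0.3273
Terminal stock prices: S_uu = 231.3, S_ud = 143.6, S_dd = 89.1
Terminal payoffs (K − S): max(-136.3, 0) = 0, max(-48.55, 0) = 0, max(5.9, 0) = 5.9
Node u (S = 159.5): V_u = 1/1.08·[0.3273·0.0000 + 0.6727·0.0000] = 0.0000
Node d (S = 99): V_d = 1/1.08·[0.3273·0.0000 + 0.6727·5.9000] = 3.6751
Node 0 (S = 110): V_0 = 1/1.08·[0.3273·0.0000 + 0.6727·3.6751] = 2.2892

$2.29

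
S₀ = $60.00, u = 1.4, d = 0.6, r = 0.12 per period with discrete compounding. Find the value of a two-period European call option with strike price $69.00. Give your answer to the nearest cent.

Risk-neutral probability p = (1 + 0.12 − 0.6)/(1.4 − 0.6) = 0.5200/0.8000 = 0.6500
Terminal stock prices: S_uu = 117.6, S_ud = 50.4, S_dd = 21.6
Terminal payoffs (S − K): max(48.6, 0) = 48.6, max(-18.6, 0) = 0, max(-47.4, 0) = 0
Node u (S = 84): V_u = 1/1.12·[0.6500·48.6000 + 0.3500·0.0000] = 28.2054
Node d (S = 36): V_d = 1/1.12·[0.6500·0.0000 + 0.3500·0.0000] = 0.0000
Node 0 (S = 60): V_0 = 1/1.12·[0.6500·28.2054 + 0.3500·0.0000] = 16.3692

$16.37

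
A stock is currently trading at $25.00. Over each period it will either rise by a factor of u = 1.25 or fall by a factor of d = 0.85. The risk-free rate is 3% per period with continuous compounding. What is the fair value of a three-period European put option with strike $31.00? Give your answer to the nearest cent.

Risk-neutral probability p = (e^0.03 − 0.85)/(1.25 − 0.85) = 0.1805/0.4000 = 0.4511
Terminal stock prices: S_uuu = 48.83, S_uud = 33.2, S_udd = 22.58, S_ddd = 15.35
Terminal payoffs (K − S): max(-17.83, 0) = 0, max(-2.203, 0) = 0, max(8.422, 0) = 8.422, max(15.65, 0) = 15.65
Node uu (S = 39.06): V_uu = e^(−0.03)·[0.4511·0.0000 + 0.5489·0.0000] = 0.0000
Node ud (S = 26.56): V_ud = e^(−0.03)·[0.4511·0.0000 + 0.5489·8.4219] = 4.4858
Node dd (S = 18.06): V_dd = e^(−0.03)·[0.4511·8.4219 + 0.5489·15.6469] = 12.0213
Node u (S = 31.25): V_u = e^(−0.03)·[0.4511·0.0000 + 0.5489·4.4858] = 2.3894
Node d (S = 21.25): V_d = e^(−0.03)·[0.4511·4.4858 + 0.5489·12.0213] = 8.3670
Node 0 (S = 25): V_0 = e^(−0.03)·[0.4511·2.3894 + 0.5489·8.3670] = 5.5027

$5.50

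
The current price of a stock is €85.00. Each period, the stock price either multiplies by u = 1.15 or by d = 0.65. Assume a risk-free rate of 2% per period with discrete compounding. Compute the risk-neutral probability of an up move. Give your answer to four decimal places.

Risk-neutral probability p = (1 + 0.02 − 0.65)/(1.15 − 0.65) = 0.3700/0.5000 = 0.7400

p = 0.7400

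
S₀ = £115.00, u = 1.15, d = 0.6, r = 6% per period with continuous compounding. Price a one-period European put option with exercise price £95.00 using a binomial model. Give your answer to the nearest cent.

Risk-neutral probability p = (e^0.06 − 0.6)/(1.15 − 0.6) = 0.4618/0.5500 = 0.8397
Terminal stock prices: S_u = 132.2, S_d = 69
Terminal payoffs (K − S): max(-37.25, 0) = 0, max(26, 0) = 26
Node 0 (S = 115): V_0 = e^(−0.06)·[0.8397·0.0000 + 0.1603·26.0000] = 3.9250

£3.93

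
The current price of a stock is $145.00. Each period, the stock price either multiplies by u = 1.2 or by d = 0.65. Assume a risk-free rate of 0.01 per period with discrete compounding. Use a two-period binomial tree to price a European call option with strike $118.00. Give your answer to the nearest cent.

Risk-neutral probability p = (1 + 0.01 − 0.65)/(1.2 − 0.65) = 0.3600/0.5500 = 0.6545
Terminal stock prices: S_uu = 208.8, S_ud = 113.1, S_dd = 61.26
Terminal payoffs (S − K): max(90.8, 0) = 90.8, max(-4.9, 0) = 0, max(-56.74, 0) = 0
Node u (S = 174): V_u = 1/1.01·[0.6545·90.8000 + 0.3455·0.0000] = 58.8443
Node d (S = 94.25): V_d = 1/1.01·[0.6545·0.0000 + 0.3455·0.0000] = 0.0000
Node 0 (S = 145): V_0 = 1/1.01·[0.6545·58.8443 + 0.3455·0.0000] = 38.1349

$38.13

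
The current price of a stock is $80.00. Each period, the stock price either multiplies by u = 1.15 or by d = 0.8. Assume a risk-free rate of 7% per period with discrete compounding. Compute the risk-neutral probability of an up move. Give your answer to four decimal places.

p = 0.7714

Risk-neutral probability p = (1 + 0.07 − 0.8)/(1.15 − 0.8) = 0.2700/0.3500 = 0.7714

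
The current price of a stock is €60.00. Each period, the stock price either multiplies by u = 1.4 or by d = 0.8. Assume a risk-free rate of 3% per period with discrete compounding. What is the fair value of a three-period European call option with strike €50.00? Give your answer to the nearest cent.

Risk-neutral probability p = (1 + 0.03 − 0.8)/(1.4 − 0.8) = 0.2300/0.6000 = 0.3833
Terminal stock prices: S_uuu = 164.6, S_uud = 94.08, S_udd = 53.76, S_ddd = 30.72
Terminal payoffs (S − K): max(114.6, 0) = 114.6, max(44.08, 0) = 44.08, max(3.76, 0) = 3.76, max(-19.28, 0) = 0
Node uu (S = 117.6): V_uu = 1/1.03·[0.3833·114.6400 + 0.6167·44.0800] = 69.0563
Node ud (S = 67.2): V_ud = 1/1.03·[0.3833·44.0800 + 0.6167·3.7600] = 18.6563
Node dd (S = 38.4): V_dd = 1/1.03·[0.3833·3.7600 + 0.6167·0.0000] = 1.3994
Node u (S = 84): V_u = 1/1.03·[0.3833·69.0563 + 0.6167·18.6563] = 36.8702
Node d (S = 48): V_d = 1/1.03·[0.3833·18.6563 + 0.6167·1.3994] = 7.7811
Node 0 (S = 60): V_0 = 1/1.03·[0.3833·36.8702 + 0.6167·7.7811] = 18.3805

€18.38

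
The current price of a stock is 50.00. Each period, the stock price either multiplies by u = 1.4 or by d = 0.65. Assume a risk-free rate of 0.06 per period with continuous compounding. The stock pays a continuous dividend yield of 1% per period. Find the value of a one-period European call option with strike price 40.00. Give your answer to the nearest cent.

15.12

Per-period risk-free factor R = e^0.06 = 1.0618; dividend-adjusted growth = e^(0.06−0.01) = 1.0513.
Risk-neutral probability p = (1.0513 − 0.65)/(1.4 − 0.65) = 0.4013/0.7500 = 0.5350
Terminal stock prices: S_u = 70, S_d = 32.5
Terminal payoffs (S − K): max(30, 0) = 30, max(-7.5, 0) = 0
Node 0 (S = 50): V_0 = e^(−0.06)·[0.5350·30.0000 + 0.4650·0.0000] = 15.1161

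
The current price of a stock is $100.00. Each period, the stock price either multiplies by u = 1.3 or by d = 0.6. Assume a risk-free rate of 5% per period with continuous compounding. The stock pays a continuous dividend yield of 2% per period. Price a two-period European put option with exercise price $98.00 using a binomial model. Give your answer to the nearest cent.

Per-period risk-free factor R = e^0.05 = 1.0513; dividend-adjusted growth = e^(0.05−0.02) = 1.0305.
Risk-neutral probability p = (1.0305 − 0.6)/(1.3 − 0.6) = 0.4305/0.7000 = 0.6149
Terminal stock prices: S_uu = 169, S_ud = 78, S_dd = 36
Terminal payoffs (K − S): max(-71, 0) = 0, max(20, 0) = 20, max(62, 0) = 62
Node u (S = 130): V_u = e^(−0.05)·[0.6149·0.0000 + 0.3851·20.0000] = 7.3257
Node d (S = 60): V_d = e^(−0.05)·[0.6149·20.0000 + 0.3851·62.0000] = 34.4086
Node 0 (S = 100): V_0 = e^(−0.05)·[0.6149·7.3257 + 0.3851·34.4086] = 16.8885

$16.89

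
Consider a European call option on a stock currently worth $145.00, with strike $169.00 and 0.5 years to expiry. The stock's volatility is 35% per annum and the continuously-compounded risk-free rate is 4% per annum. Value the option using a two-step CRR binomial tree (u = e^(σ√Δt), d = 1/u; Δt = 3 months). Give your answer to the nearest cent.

$8.47

CRR parameters: u = e^(σ√Δt) = e^(0.35·√0.25) = 1.1912, d = 1/u = 0.8395
Per-period rate: rΔt = 0.04·0.25 = 0.01, so R = e^0.01 = 1.0101
Risk-neutral probability p = (e^0.01 − 0.8395)/(1.1912 − 0.8395) = 0.1706/0.3518 = 0.4849
Terminal stock prices: S_uu = 205.8, S_ud = 145, S_dd = 102.2
Terminal payoffs (S − K): max(36.76, 0) = 36.76, max(-24, 0) = 0, max(-66.82, 0) = 0
Node u (S = 172.7): V_u = e^(−0.01)·[0.4849·36.7648 + 0.5151·0.0000] = 17.6510
Node d (S = 121.7): V_d = e^(−0.01)·[0.4849·0.0000 + 0.5151·0.0000] = 0.0000
Node 0 (S = 145): V_0 = e^(−0.01)·[0.4849·17.6510 + 0.5151·0.0000] = 8.4743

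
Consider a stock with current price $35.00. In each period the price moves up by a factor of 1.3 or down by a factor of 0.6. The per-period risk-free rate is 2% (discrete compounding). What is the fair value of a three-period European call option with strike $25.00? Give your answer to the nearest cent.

$14.83

Risk-neutral probability p = (1 + 0.02 − 0.6)/(1.3 − 0.6) = 0.4200/0.7000 = 0.6000
Terminal stock prices: S_uuu = 76.89, S_uud = 35.49, S_udd = 16.38, S_ddd = 7.56
Terminal payoffs (S − K): max(51.89, 0) = 51.89, max(10.49, 0) = 10.49, max(-8.62, 0) = 0, max(-17.44, 0) = 0
Node uu (S = 59.15): V_uu = 1/1.02·[0.6000·51.8950 + 0.4000·10.4900] = 34.6402
Node ud (S = 27.3): V_ud = 1/1.02·[0.6000·10.4900 + 0.4000·0.0000] = 6.1706
Node dd (S = 12.6): V_dd = 1/1.02·[0.6000·0.0000 + 0.4000·0.0000] = 0.0000
Node u (S = 45.5): V_u = 1/1.02·[0.6000·34.6402 + 0.4000·6.1706] = 22.7964
Node d (S = 21): V_d = 1/1.02·[0.6000·6.1706 + 0.4000·0.0000] = 3.6298
Node 0 (S = 35): V_0 = 1/1.02·[0.6000·22.7964 + 0.4000·3.6298] = 14.8331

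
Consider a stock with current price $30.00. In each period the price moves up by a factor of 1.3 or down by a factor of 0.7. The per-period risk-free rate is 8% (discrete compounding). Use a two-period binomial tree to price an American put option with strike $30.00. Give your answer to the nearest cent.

Risk-neutral probability p = (1 + 0.08 − 0.7)/(1.3 − 0.7) = 0.3800/0.6000 = 0.6333
Terminal stock prices: S_uu = 50.7, S_ud = 27.3, S_dd = 14.7
Terminal payoffs (K − S): max(-20.7, 0) = 0, max(2.7, 0) = 2.7, max(15.3, 0) = 15.3
Node u (S = 39): continuation = 1/1.08·[0.6333·0.0000 + 0.3667·2.7000] = 0.9167; exercise value = 0.0000 ≤ continuation, so V_u = 0.9167
Node d (S = 21): continuation = 1/1.08·[0.6333·2.7000 + 0.3667·15.3000] = 6.7778; exercise value = 9.0000 > continuation, so V_d = 9.0000 (exercise)
Node 0 (S = 30): continuation = 1/1.08·[0.6333·0.9167 + 0.3667·9.0000] = 3.5931; exercise value = 0.0000 ≤ continuation, so V_0 = 3.5931

$3.59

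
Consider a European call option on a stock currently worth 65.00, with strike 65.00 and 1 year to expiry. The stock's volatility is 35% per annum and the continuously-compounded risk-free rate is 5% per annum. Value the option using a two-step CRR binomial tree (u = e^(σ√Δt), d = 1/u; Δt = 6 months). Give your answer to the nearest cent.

CRR parameters: u = e^(σ√Δt) = e^(0.35·√0.5) = 1.2808, d = 1/u = 0.7808
Per-period rate: rΔt = 0.05·0.5 = 0.025, so R = e^0.025 = 1.0253
Risk-neutral probability p = (e^0.025 − 0.7808)/(1.2808 − 0.7808) = 0.2446/0.5000 = 0.4891
Terminal stock prices: S_uu = 106.6, S_ud = 65, S_dd = 39.62
Terminal payoffs (S − K): max(41.63, 0) = 41.63, max(0, 0) = 0, max(-25.38, 0) = 0
Node u (S = 83.25): V_u = e^(−0.025)·[0.4891·41.6297 + 0.5109·0.0000] = 19.8571
Node d (S = 50.75): V_d = e^(−0.025)·[0.4891·0.0000 + 0.5109·0.0000] = 0.0000
Node 0 (S = 65): V_0 = e^(−0.025)·[0.4891·19.8571 + 0.5109·0.0000] = 9.4717

9.47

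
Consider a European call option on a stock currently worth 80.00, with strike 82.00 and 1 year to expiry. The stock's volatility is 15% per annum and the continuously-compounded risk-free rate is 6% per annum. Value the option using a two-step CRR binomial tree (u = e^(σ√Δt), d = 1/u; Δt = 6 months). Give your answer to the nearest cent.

CRR parameters: u = e^(σ√Δt) = e^(0.15·√0.5) = 1.1119, d = 1/u = 0.8994
Per-period rate: rΔt = 0.06·0.5 = 0.03, so R = e^0.03 = 1.0305
Risk-neutral probability p = (e^0.03 − 0.8994)/(1.1119 − 0.8994) = 0.1311/0.2125 = 0.6168
Terminal stock prices: S_uu = 98.9, S_ud = 80, S_dd = 64.71
Terminal payoffs (S − K): max(16.9, 0) = 16.9, max(-2, 0) = 0, max(-17.29, 0) = 0
Node u (S = 88.95): V_u = e^(−0.03)·[0.6168·16.9049 + 0.3832·0.0000] = 10.1188
Node d (S = 71.95): V_d = e^(−0.03)·[0.6168·0.0000 + 0.3832·0.0000] = 0.0000
Node 0 (S = 80): V_0 = e^(−0.03)·[0.6168·10.1188 + 0.3832·0.0000] = 6.0569

6.06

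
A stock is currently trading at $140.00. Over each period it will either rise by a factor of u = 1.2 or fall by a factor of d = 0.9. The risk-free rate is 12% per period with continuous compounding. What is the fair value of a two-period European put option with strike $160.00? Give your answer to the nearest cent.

$4.68

Risk-neutral probability p = (e^0.12 − 0.9)/(1.2 − 0.9) = 0.2275/0.3000 = 0.7583
Terminal stock prices: S_uu = 201.6, S_ud = 151.2, S_dd = 113.4
Terminal payoffs (K − S): max(-41.6, 0) = 0, max(8.8, 0) = 8.8, max(46.6, 0) = 46.6
Node u (S = 168): V_u = e^(−0.12)·[0.7583·0.0000 + 0.2417·8.8000] = 1.8863
Node d (S = 126): V_d = e^(−0.12)·[0.7583·8.8000 + 0.2417·46.6000] = 15.9073
Node 0 (S = 140): V_0 = e^(−0.12)·[0.7583·1.8863 + 0.2417·15.9073] = 4.6783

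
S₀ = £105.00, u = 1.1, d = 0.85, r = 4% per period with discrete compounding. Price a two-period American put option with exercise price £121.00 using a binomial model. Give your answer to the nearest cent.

Risk-neutral probability p = (1 + 0.04 − 0.85)/(1.1 − 0.85) = 0.1900/0.2500 = 0.7600
Terminal stock prices: S_uu = 127.1, S_ud = 98.18, S_dd = 75.86
Terminal payoffs (K − S): max(-6.05, 0) = 0, max(22.82, 0) = 22.82, max(45.14, 0) = 45.14
Node u (S = 115.5): continuation = 1/1.04·[0.7600·0.0000 + 0.2400·22.8250] = 5.2673; exercise value = 5.5000 > continuation, so V_u = 5.5000 (exercise)
Node d (S = 89.25): continuation = 1/1.04·[0.7600·22.8250 + 0.2400·45.1375] = 27.0962; exercise value = 31.7500 > continuation, so V_d = 31.7500 (exercise)
Node 0 (S = 105): continuation = 1/1.04·[0.7600·5.5000 + 0.2400·31.7500] = 11.3462; exercise value = 16.0000 > continuation, so V_0 = 16.0000 (exercise)

£16.00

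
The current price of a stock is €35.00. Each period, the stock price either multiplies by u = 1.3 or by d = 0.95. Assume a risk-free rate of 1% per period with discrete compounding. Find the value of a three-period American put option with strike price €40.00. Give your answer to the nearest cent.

€5.66

Risk-neutral probability p = (1 + 0.01 − 0.95)/(1.3 − 0.95) = 0.0600/0.3500 = 0.1714
Terminal stock prices: S_uuu = 76.89, S_uud = 56.19, S_udd = 41.06, S_ddd = 30.01
Terminal payoffs (K − S): max(-36.89, 0) = 0, max(-16.19, 0) = 0, max(-1.064, 0) = 0, max(9.992, 0) = 9.992
Node uu (S = 59.15): continuation = 1/1.01·[0.1714·0.0000 + 0.8286·0.0000] = 0.0000; exercise value = 0.0000 ≤ continuation, so V_uu = 0.0000
Node ud (S = 43.23): continuation = 1/1.01·[0.1714·0.0000 + 0.8286·0.0000] = 0.0000; exercise value = 0.0000 ≤ continuation, so V_ud = 0.0000
Node dd (S = 31.59): continuation = 1/1.01·[0.1714·0.0000 + 0.8286·9.9919] = 8.1970; exercise value = 8.4125 > continuation, so V_dd = 8.4125 (exercise)
Node u (S = 45.5): continuation = 1/1.01·[0.1714·0.0000 + 0.8286·0.0000] = 0.0000; exercise value = 0.0000 ≤ continuation, so V_u = 0.0000
Node d (S = 33.25): continuation = 1/1.01·[0.1714·0.0000 + 0.8286·8.4125] = 6.9013; exercise value = 6.7500 ≤ continuation, so V_d = 6.9013
Node 0 (S = 35): continuation = 1/1.01·[0.1714·0.0000 + 0.8286·6.9013] = 5.6616; exercise value = 5.0000 ≤ continuation, so V_0 = 5.6616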